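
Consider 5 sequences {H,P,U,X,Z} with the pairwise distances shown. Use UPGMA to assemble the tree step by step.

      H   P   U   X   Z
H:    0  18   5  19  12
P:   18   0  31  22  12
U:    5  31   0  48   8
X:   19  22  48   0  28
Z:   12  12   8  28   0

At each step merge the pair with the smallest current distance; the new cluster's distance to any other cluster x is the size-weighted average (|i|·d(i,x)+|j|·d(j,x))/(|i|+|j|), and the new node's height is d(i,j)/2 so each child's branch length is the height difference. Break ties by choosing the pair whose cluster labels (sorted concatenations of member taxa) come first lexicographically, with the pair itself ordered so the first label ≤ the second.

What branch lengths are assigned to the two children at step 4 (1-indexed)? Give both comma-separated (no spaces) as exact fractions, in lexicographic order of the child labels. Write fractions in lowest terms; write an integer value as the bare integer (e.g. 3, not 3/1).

1. join H+U (d=5) ⇒ HU; edges |H|=5/2, |U|=5/2
  updated: d(HU,P)=49/2, d(HU,X)=67/2, d(HU,Z)=10
2. join HU+Z (d=10) ⇒ HUZ; edges |HU|=5/2, |Z|=5
  updated: d(HUZ,P)=61/3, d(HUZ,X)=95/3
3. join HUZ+P (d=61/3) ⇒ HPUZ; edges |HUZ|=31/6, |P|=61/6
  updated: d(HPUZ,X)=117/4
4. join HPUZ+X (d=117/4) ⇒ HPUXZ; edges |HPUZ|=107/24, |X|=117/8
final tree: ((((H:5/2,U:5/2):5/2,Z:5):31/6,P:61/6):107/24,X:117/8)
total length: 563/12

107/24,117/8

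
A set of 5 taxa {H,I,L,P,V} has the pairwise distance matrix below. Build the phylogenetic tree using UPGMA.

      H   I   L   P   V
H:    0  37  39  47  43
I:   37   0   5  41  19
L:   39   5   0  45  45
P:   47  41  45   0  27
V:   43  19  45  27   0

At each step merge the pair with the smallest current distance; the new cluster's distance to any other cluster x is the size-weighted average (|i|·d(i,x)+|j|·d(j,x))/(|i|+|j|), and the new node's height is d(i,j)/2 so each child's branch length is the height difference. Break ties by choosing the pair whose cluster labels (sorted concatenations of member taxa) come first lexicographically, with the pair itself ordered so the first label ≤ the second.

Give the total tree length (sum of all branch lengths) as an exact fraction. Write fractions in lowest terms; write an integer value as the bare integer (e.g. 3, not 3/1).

step 1: merge (I,L) at d=5; branch lengths I→5/2, L→5/2; new cluster IL
  updated: d(H,IL)=38, d(IL,P)=43, d(IL,V)=32
step 2: merge (P,V) at d=27; branch lengths P→27/2, V→27/2; new cluster PV
  updated: d(H,PV)=45, d(IL,PV)=75/2
step 3: merge (IL,PV) at d=75/2; branch lengths IL→65/4, PV→21/4; new cluster ILPV
  updated: d(H,ILPV)=83/2
step 4: merge (H,ILPV) at d=83/2; branch lengths H→83/4, ILPV→2; new cluster HILPV
final tree: (H:83/4,((I:5/2,L:5/2):65/4,(P:27/2,V:27/2):21/4):2)
total length: 305/4

305/4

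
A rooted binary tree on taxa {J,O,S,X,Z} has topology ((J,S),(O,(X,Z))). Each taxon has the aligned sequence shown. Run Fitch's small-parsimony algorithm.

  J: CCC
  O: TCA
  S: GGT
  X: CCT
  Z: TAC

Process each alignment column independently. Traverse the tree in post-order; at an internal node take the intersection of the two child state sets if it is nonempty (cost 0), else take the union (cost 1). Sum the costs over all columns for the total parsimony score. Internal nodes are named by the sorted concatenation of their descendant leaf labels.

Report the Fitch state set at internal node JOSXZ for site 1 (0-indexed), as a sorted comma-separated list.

C

[col 0] JS: children J:{C}, S:{G} ∪→ {C,G}; cost 1
[col 0] XZ: children X:{C}, Z:{T} ∪→ {C,T}; cost 1
[col 0] OXZ: children O:{T}, XZ:{C,T} ∩→ {T}; cost 0
[col 0] JOSXZ: children JS:{C,G}, OXZ:{T} ∪→ {C,G,T}; cost 1
[col 1] JS: children J:{C}, S:{G} ∪→ {C,G}; cost 1
[col 1] XZ: children X:{C}, Z:{A} ∪→ {A,C}; cost 1
[col 1] OXZ: children O:{C}, XZ:{A,C} ∩→ {C}; cost 0
[col 1] JOSXZ: children JS:{C,G}, OXZ:{C} ∩→ {C}; cost 0
[col 2] JS: children J:{C}, S:{T} ∪→ {C,T}; cost 1
[col 2] XZ: children X:{T}, Z:{C} ∪→ {C,T}; cost 1
[col 2] OXZ: children O:{A}, XZ:{C,T} ∪→ {A,C,T}; cost 1
[col 2] JOSXZ: children JS:{C,T}, OXZ:{A,C,T} ∩→ {C,T}; cost 0
per-site changes: [3, 2, 3]; total = 8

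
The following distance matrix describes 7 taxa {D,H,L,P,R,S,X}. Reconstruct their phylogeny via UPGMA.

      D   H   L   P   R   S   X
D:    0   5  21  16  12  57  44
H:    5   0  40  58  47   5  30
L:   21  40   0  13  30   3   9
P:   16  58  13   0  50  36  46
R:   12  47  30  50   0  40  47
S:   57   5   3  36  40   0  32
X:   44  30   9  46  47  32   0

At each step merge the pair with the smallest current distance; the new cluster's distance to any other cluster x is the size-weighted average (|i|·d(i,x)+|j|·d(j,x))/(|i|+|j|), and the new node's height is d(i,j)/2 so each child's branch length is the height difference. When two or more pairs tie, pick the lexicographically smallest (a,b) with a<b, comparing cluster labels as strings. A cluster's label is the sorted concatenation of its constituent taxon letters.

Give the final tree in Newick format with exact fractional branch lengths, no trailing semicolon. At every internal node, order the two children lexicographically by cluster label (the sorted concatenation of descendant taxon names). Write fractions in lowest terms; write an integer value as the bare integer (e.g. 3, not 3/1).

1. join L+S (d=3) ⇒ LS; edges |L|=3/2, |S|=3/2
  updated: d(D,LS)=39, d(H,LS)=45/2, d(LS,P)=49/2, d(LS,R)=35, d(LS,X)=41/2
2. join D+H (d=5) ⇒ DH; edges |D|=5/2, |H|=5/2
  updated: d(DH,LS)=123/4, d(DH,P)=37, d(DH,R)=59/2, d(DH,X)=37
3. join LS+X (d=41/2) ⇒ LSX; edges |LS|=35/4, |X|=41/4
  updated: d(DH,LSX)=197/6, d(LSX,P)=95/3, d(LSX,R)=39
4. join DH+R (d=59/2) ⇒ DHR; edges |DH|=49/4, |R|=59/4
  updated: d(DHR,LSX)=314/9, d(DHR,P)=124/3
5. join LSX+P (d=95/3) ⇒ LPSX; edges |LSX|=67/12, |P|=95/6
  updated: d(DHR,LPSX)=73/2
6. join DHR+LPSX (d=73/2) ⇒ DHLPRSX; edges |DHR|=7/2, |LPSX|=29/12
final tree: (((D:5/2,H:5/2):49/4,R:59/4):7/2,(((L:3/2,S:3/2):35/4,X:41/4):67/12,P:95/6):29/12)
total length: 244/3

(((D:5/2,H:5/2):49/4,R:59/4):7/2,(((L:3/2,S:3/2):35/4,X:41/4):67/12,P:95/6):29/12)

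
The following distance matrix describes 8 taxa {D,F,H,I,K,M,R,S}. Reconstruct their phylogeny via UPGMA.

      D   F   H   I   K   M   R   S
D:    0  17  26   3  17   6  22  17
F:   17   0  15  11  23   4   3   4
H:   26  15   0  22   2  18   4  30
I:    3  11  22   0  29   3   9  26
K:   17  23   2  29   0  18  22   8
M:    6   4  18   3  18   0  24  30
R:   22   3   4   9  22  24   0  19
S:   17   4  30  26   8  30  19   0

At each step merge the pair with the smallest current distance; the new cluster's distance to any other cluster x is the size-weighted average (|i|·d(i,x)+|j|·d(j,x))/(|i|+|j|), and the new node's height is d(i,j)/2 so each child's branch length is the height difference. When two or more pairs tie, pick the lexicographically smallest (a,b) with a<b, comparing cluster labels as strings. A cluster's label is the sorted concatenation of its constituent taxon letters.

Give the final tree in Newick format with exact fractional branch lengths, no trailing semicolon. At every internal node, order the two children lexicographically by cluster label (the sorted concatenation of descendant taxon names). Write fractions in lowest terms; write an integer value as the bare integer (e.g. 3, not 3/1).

iteration 1: select H,K (d=2); attach at lengths (1, 1); label the merged cluster HK
  updated: d(D,HK)=43/2, d(F,HK)=19, d(HK,I)=51/2, d(HK,M)=18, d(HK,R)=13, d(HK,S)=19
iteration 2: select D,I (d=3); attach at lengths (3/2, 3/2); label the merged cluster DI
  updated: d(DI,F)=14, d(DI,HK)=47/2, d(DI,M)=9/2, d(DI,R)=31/2, d(DI,S)=43/2
iteration 3: select F,R (d=3); attach at lengths (3/2, 3/2); label the merged cluster FR
  updated: d(DI,FR)=59/4, d(FR,HK)=16, d(FR,M)=14, d(FR,S)=23/2
iteration 4: select DI,M (d=9/2); attach at lengths (3/4, 9/4); label the merged cluster DIM
  updated: d(DIM,FR)=29/2, d(DIM,HK)=65/3, d(DIM,S)=73/3
iteration 5: select FR,S (d=23/2); attach at lengths (17/4, 23/4); label the merged cluster FRS
  updated: d(DIM,FRS)=160/9, d(FRS,HK)=17
iteration 6: select FRS,HK (d=17); attach at lengths (11/4, 15/2); label the merged cluster FHKRS
  updated: d(DIM,FHKRS)=58/3
iteration 7: select DIM,FHKRS (d=58/3); attach at lengths (89/12, 7/6); label the merged cluster DFHIKMRS
final tree: (((D:3/2,I:3/2):3/4,M:9/4):89/12,(((F:3/2,R:3/2):17/4,S:23/4):11/4,(H:1,K:1):15/2):7/6)
total length: 239/6

(((D:3/2,I:3/2):3/4,M:9/4):89/12,(((F:3/2,R:3/2):17/4,S:23/4):11/4,(H:1,K:1):15/2):7/6)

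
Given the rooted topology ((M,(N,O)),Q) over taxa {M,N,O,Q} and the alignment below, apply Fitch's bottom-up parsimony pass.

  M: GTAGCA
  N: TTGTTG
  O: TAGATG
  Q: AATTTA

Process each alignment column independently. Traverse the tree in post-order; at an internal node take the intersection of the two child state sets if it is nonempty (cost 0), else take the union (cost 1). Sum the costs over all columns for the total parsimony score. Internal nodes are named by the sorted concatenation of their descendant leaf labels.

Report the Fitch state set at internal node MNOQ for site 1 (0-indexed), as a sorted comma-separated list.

A,T

[col 0] NO: children N:{T}, O:{T} ∩→ {T}; cost 0
[col 0] MNO: children M:{G}, NO:{T} ∪→ {G,T}; cost 1
[col 0] MNOQ: children MNO:{G,T}, Q:{A} ∪→ {A,G,T}; cost 1
[col 1] NO: children N:{T}, O:{A} ∪→ {A,T}; cost 1
[col 1] MNO: children M:{T}, NO:{A,T} ∩→ {T}; cost 0
[col 1] MNOQ: children MNO:{T}, Q:{A} ∪→ {A,T}; cost 1
[col 2] NO: children N:{G}, O:{G} ∩→ {G}; cost 0
[col 2] MNO: children M:{A}, NO:{G} ∪→ {A,G}; cost 1
[col 2] MNOQ: children MNO:{A,G}, Q:{T} ∪→ {A,G,T}; cost 1
[col 3] NO: children N:{T}, O:{A} ∪→ {A,T}; cost 1
[col 3] MNO: children M:{G}, NO:{A,T} ∪→ {A,G,T}; cost 1
[col 3] MNOQ: children MNO:{A,G,T}, Q:{T} ∩→ {T}; cost 0
[col 4] NO: children N:{T}, O:{T} ∩→ {T}; cost 0
[col 4] MNO: children M:{C}, NO:{T} ∪→ {C,T}; cost 1
[col 4] MNOQ: children MNO:{C,T}, Q:{T} ∩→ {T}; cost 0
[col 5] NO: children N:{G}, O:{G} ∩→ {G}; cost 0
[col 5] MNO: children M:{A}, NO:{G} ∪→ {A,G}; cost 1
[col 5] MNOQ: children MNO:{A,G}, Q:{A} ∩→ {A}; cost 0
per-site changes: [2, 2, 2, 2, 1, 1]; total = 10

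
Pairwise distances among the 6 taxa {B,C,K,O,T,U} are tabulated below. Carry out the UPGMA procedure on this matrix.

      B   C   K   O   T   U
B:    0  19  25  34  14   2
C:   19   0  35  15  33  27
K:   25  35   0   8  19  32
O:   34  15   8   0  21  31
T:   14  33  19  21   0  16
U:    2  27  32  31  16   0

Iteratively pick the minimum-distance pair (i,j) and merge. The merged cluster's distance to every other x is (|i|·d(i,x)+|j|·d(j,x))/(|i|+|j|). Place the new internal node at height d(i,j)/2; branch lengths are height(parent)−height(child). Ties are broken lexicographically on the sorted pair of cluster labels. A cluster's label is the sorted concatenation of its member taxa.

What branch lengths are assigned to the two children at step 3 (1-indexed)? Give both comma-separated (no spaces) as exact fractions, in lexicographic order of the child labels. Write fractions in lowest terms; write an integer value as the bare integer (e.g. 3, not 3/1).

13/2,15/2

iteration 1: select B,U (d=2); attach at lengths (1, 1); label the merged cluster BU
  updated: d(BU,C)=23, d(BU,K)=57/2, d(BU,O)=65/2, d(BU,T)=15
iteration 2: select K,O (d=8); attach at lengths (4, 4); label the merged cluster KO
  updated: d(BU,KO)=61/2, d(C,KO)=25, d(KO,T)=20
iteration 3: select BU,T (d=15); attach at lengths (13/2, 15/2); label the merged cluster BTU
  updated: d(BTU,C)=79/3, d(BTU,KO)=27
iteration 4: select C,KO (d=25); attach at lengths (25/2, 17/2); label the merged cluster CKO
  updated: d(BTU,CKO)=241/9
iteration 5: select BTU,CKO (d=241/9); attach at lengths (53/9, 8/9); label the merged cluster BCKOTU
final tree: (((B:1,U:1):13/2,T:15/2):53/9,(C:25/2,(K:4,O:4):17/2):8/9)
total length: 466/9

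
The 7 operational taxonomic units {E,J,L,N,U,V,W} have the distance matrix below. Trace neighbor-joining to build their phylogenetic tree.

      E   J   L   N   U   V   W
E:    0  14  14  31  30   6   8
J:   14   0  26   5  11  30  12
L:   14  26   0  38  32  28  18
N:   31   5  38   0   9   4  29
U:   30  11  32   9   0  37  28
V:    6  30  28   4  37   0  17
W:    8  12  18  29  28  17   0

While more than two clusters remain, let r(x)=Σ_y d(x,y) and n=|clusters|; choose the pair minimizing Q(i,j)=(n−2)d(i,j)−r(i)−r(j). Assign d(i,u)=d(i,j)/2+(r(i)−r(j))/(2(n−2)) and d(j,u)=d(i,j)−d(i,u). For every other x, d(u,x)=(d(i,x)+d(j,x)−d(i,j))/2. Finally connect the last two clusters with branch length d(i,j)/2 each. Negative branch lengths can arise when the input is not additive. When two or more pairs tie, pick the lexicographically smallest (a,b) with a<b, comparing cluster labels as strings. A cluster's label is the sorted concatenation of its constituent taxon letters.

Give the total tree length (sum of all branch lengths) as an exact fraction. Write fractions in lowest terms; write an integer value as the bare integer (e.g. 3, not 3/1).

step 1: merge (N,U) at d=9, Q=-218; branch lengths N→7/5, U→38/5; new cluster NU
  updated: d(E,NU)=26, d(J,NU)=7/2, d(L,NU)=61/2, d(NU,V)=16, d(NU,W)=24
step 2: merge (J,NU) at d=7/2, Q=-343/2; branch lengths J→-1/16, NU→57/16; new cluster JNU
  updated: d(E,JNU)=73/4, d(JNU,L)=53/2, d(JNU,V)=85/4, d(JNU,W)=65/4
step 3: merge (E,V) at d=6, Q=-201/2; branch lengths E→-4/3, V→22/3; new cluster EV
  updated: d(EV,JNU)=67/4, d(EV,L)=18, d(EV,W)=19/2
step 4: merge (EV,L) at d=18, Q=-283/4; branch lengths EV→71/16, L→217/16; new cluster ELV
  updated: d(ELV,JNU)=101/8, d(ELV,W)=19/4
step 5: merge (ELV,JNU) at d=101/8, Q=-269/8; branch lengths ELV→9/16, JNU→193/16; new cluster EJLNUV
  updated: d(EJLNUV,W)=67/16
step 6: merge (EJLNUV,W) at d=67/16; branch lengths EJLNUV→67/32, W→67/32; new cluster EJLNUVW
final tree: ((((E:-4/3,V:22/3):71/16,L:217/16):9/16,(J:-1/16,(N:7/5,U:38/5):57/16):193/16):67/32,W:67/32)
total length: 853/16

853/16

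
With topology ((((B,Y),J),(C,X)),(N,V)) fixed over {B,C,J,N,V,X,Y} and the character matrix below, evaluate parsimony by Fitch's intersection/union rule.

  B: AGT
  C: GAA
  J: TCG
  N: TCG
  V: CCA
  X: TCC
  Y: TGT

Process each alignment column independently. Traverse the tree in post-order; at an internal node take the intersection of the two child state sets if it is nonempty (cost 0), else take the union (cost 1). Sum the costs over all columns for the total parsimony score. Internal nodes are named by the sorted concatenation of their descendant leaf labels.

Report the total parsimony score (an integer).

BY@0: {A} ∪ {T} = {A,T} (union, +1)
BJY@0: {A,T} ∩ {T} = {T} (intersection, +0)
CX@0: {G} ∪ {T} = {G,T} (union, +1)
BCJXY@0: {T} ∩ {G,T} = {T} (intersection, +0)
NV@0: {T} ∪ {C} = {C,T} (union, +1)
BCJNVXY@0: {T} ∩ {C,T} = {T} (intersection, +0)
BY@1: {G} ∩ {G} = {G} (intersection, +0)
BJY@1: {G} ∪ {C} = {C,G} (union, +1)
CX@1: {A} ∪ {C} = {A,C} (union, +1)
BCJXY@1: {C,G} ∩ {A,C} = {C} (intersection, +0)
NV@1: {C} ∩ {C} = {C} (intersection, +0)
BCJNVXY@1: {C} ∩ {C} = {C} (intersection, +0)
BY@2: {T} ∩ {T} = {T} (intersection, +0)
BJY@2: {T} ∪ {G} = {G,T} (union, +1)
CX@2: {A} ∪ {C} = {A,C} (union, +1)
BCJXY@2: {G,T} ∪ {A,C} = {A,C,G,T} (union, +1)
NV@2: {G} ∪ {A} = {A,G} (union, +1)
BCJNVXY@2: {A,C,G,T} ∩ {A,G} = {A,G} (intersection, +0)
per-site changes: [3, 2, 4]; total = 9

9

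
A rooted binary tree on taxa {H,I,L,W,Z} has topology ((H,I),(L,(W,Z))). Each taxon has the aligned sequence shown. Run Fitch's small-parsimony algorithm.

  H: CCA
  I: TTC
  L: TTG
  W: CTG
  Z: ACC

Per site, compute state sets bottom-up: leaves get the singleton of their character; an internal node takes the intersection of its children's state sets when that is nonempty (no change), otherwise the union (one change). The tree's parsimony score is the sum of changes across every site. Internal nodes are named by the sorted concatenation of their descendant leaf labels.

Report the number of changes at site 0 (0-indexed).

3

[col 0] HI: children H:{C}, I:{T} ∪→ {C,T}; cost 1
[col 0] WZ: children W:{C}, Z:{A} ∪→ {A,C}; cost 1
[col 0] LWZ: children L:{T}, WZ:{A,C} ∪→ {A,C,T}; cost 1
[col 0] HILWZ: children HI:{C,T}, LWZ:{A,C,T} ∩→ {C,T}; cost 0
[col 1] HI: children H:{C}, I:{T} ∪→ {C,T}; cost 1
[col 1] WZ: children W:{T}, Z:{C} ∪→ {C,T}; cost 1
[col 1] LWZ: children L:{T}, WZ:{C,T} ∩→ {T}; cost 0
[col 1] HILWZ: children HI:{C,T}, LWZ:{T} ∩→ {T}; cost 0
[col 2] HI: children H:{A}, I:{C} ∪→ {A,C}; cost 1
[col 2] WZ: children W:{G}, Z:{C} ∪→ {C,G}; cost 1
[col 2] LWZ: children L:{G}, WZ:{C,G} ∩→ {G}; cost 0
[col 2] HILWZ: children HI:{A,C}, LWZ:{G} ∪→ {A,C,G}; cost 1
per-site changes: [3, 2, 3]; total = 8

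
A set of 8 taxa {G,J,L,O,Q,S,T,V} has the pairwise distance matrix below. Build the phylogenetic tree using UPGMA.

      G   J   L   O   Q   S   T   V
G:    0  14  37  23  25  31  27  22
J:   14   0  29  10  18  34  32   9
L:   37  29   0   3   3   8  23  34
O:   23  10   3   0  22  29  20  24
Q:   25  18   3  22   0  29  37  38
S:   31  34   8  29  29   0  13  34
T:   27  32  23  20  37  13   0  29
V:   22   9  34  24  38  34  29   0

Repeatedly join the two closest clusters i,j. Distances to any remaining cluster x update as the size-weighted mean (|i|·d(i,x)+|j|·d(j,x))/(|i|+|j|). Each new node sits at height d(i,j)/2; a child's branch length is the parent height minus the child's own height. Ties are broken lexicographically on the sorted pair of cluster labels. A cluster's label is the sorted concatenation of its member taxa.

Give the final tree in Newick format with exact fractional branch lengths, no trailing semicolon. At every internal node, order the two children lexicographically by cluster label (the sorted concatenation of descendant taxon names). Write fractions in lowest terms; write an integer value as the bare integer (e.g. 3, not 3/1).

1. join L+O (d=3) ⇒ LO; edges |L|=3/2, |O|=3/2
  updated: d(G,LO)=30, d(J,LO)=39/2, d(LO,Q)=25/2, d(LO,S)=37/2, d(LO,T)=43/2, d(LO,V)=29
2. join J+V (d=9) ⇒ JV; edges |J|=9/2, |V|=9/2
  updated: d(G,JV)=18, d(JV,LO)=97/4, d(JV,Q)=28, d(JV,S)=34, d(JV,T)=61/2
3. join LO+Q (d=25/2) ⇒ LOQ; edges |LO|=19/4, |Q|=25/4
  updated: d(G,LOQ)=85/3, d(JV,LOQ)=51/2, d(LOQ,S)=22, d(LOQ,T)=80/3
4. join S+T (d=13) ⇒ ST; edges |S|=13/2, |T|=13/2
  updated: d(G,ST)=29, d(JV,ST)=129/4, d(LOQ,ST)=73/3
5. join G+JV (d=18) ⇒ GJV; edges |G|=9, |JV|=9/2
  updated: d(GJV,LOQ)=238/9, d(GJV,ST)=187/6
6. join LOQ+ST (d=73/3) ⇒ LOQST; edges |LOQ|=71/12, |ST|=17/3
  updated: d(GJV,LOQST)=85/3
7. join GJV+LOQST (d=85/3) ⇒ GJLOQSTV; edges |GJV|=31/6, |LOQST|=2
final tree: ((G:9,(J:9/2,V:9/2):9/2):31/6,(((L:3/2,O:3/2):19/4,Q:25/4):71/12,(S:13/2,T:13/2):17/3):2)
total length: 273/4

((G:9,(J:9/2,V:9/2):9/2):31/6,(((L:3/2,O:3/2):19/4,Q:25/4):71/12,(S:13/2,T:13/2):17/3):2)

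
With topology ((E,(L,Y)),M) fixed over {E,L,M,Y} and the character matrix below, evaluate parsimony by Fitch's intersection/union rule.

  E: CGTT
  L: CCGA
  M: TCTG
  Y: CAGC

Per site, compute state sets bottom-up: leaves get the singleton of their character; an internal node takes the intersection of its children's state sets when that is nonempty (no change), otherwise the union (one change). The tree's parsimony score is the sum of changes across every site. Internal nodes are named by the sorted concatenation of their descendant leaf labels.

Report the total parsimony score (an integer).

7

site 0, node LY: L={C} ∩ Y={C} → {C} (+0)
site 0, node ELY: E={C} ∩ LY={C} → {C} (+0)
site 0, node ELMY: ELY={C} ∪ M={T} → {C,T} (+1)
site 1, node LY: L={C} ∪ Y={A} → {A,C} (+1)
site 1, node ELY: E={G} ∪ LY={A,C} → {A,C,G} (+1)
site 1, node ELMY: ELY={A,C,G} ∩ M={C} → {C} (+0)
site 2, node LY: L={G} ∩ Y={G} → {G} (+0)
site 2, node ELY: E={T} ∪ LY={G} → {G,T} (+1)
site 2, node ELMY: ELY={G,T} ∩ M={T} → {T} (+0)
site 3, node LY: L={A} ∪ Y={C} → {A,C} (+1)
site 3, node ELY: E={T} ∪ LY={A,C} → {A,C,T} (+1)
site 3, node ELMY: ELY={A,C,T} ∪ M={G} → {A,C,G,T} (+1)
per-site changes: [1, 2, 1, 3]; total = 7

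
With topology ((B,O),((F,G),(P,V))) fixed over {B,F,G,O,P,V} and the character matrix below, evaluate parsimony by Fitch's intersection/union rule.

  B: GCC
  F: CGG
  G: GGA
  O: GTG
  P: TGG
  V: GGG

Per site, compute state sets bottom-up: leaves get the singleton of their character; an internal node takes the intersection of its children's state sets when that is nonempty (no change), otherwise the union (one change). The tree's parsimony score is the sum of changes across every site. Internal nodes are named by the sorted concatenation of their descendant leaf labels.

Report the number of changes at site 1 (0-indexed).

2

[col 0] BO: children B:{G}, O:{G} ∩→ {G}; cost 0
[col 0] FG: children F:{C}, G:{G} ∪→ {C,G}; cost 1
[col 0] PV: children P:{T}, V:{G} ∪→ {G,T}; cost 1
[col 0] FGPV: children FG:{C,G}, PV:{G,T} ∩→ {G}; cost 0
[col 0] BFGOPV: children BO:{G}, FGPV:{G} ∩→ {G}; cost 0
[col 1] BO: children B:{C}, O:{T} ∪→ {C,T}; cost 1
[col 1] FG: children F:{G}, G:{G} ∩→ {G}; cost 0
[col 1] PV: children P:{G}, V:{G} ∩→ {G}; cost 0
[col 1] FGPV: children FG:{G}, PV:{G} ∩→ {G}; cost 0
[col 1] BFGOPV: children BO:{C,T}, FGPV:{G} ∪→ {C,G,T}; cost 1
[col 2] BO: children B:{C}, O:{G} ∪→ {C,G}; cost 1
[col 2] FG: children F:{G}, G:{A} ∪→ {A,G}; cost 1
[col 2] PV: children P:{G}, V:{G} ∩→ {G}; cost 0
[col 2] FGPV: children FG:{A,G}, PV:{G} ∩→ {G}; cost 0
[col 2] BFGOPV: children BO:{C,G}, FGPV:{G} ∩→ {G}; cost 0
per-site changes: [2, 2, 2]; total = 6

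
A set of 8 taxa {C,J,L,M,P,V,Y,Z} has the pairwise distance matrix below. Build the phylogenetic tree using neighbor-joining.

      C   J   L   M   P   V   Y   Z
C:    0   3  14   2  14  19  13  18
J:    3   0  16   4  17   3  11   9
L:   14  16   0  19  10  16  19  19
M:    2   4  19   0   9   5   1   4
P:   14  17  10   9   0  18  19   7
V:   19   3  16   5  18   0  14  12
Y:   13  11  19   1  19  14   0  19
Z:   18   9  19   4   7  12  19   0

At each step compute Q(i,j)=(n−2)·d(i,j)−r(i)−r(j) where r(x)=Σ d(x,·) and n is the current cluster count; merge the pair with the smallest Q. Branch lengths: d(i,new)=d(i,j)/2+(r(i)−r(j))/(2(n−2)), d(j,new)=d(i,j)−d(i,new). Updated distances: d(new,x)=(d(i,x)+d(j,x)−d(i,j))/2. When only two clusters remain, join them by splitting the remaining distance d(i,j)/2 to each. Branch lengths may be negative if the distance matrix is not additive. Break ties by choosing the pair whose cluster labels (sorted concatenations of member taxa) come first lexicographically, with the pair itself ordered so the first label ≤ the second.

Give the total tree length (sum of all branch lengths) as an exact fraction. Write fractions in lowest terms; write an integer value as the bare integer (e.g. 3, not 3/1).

step 1: merge (L,P) at d=10, Q=-147; branch lengths L→79/12, P→41/12; new cluster LP
  updated: d(C,LP)=9, d(J,LP)=23/2, d(LP,M)=9, d(LP,V)=12, d(LP,Y)=14, d(LP,Z)=8
step 2: merge (LP,Z) at d=8, Q=-187/2; branch lengths LP→67/20, Z→93/20; new cluster LPZ
  updated: d(C,LPZ)=19/2, d(J,LPZ)=25/4, d(LPZ,M)=5/2, d(LPZ,V)=8, d(LPZ,Y)=25/2
step 3: merge (J,V) at d=3, Q=-257/4; branch lengths J→-39/32, V→135/32; new cluster JV
  updated: d(C,JV)=19/2, d(JV,LPZ)=45/8, d(JV,M)=3, d(JV,Y)=11
step 4: merge (M,Y) at d=1, Q=-43; branch lengths M→-13/3, Y→16/3; new cluster MY
  updated: d(C,MY)=7, d(JV,MY)=13/2, d(LPZ,MY)=7
step 5: merge (C,MY) at d=7, Q=-65/2; branch lengths C→39/8, MY→17/8; new cluster CMY
  updated: d(CMY,JV)=9/2, d(CMY,LPZ)=19/4
step 6: merge (CMY,JV) at d=9/2, Q=-119/8; branch lengths CMY→29/16, JV→43/16; new cluster CJMVY
  updated: d(CJMVY,LPZ)=47/16
step 7: merge (CJMVY,LPZ) at d=47/16; branch lengths CJMVY→47/32, LPZ→47/32; new cluster CJLMPVYZ
final tree: (((C:39/8,(M:-13/3,Y:16/3):17/8):29/16,(J:-39/32,V:135/32):43/16):47/32,((L:79/12,P:41/12):67/20,Z:93/20):47/32)
total length: 583/16

583/16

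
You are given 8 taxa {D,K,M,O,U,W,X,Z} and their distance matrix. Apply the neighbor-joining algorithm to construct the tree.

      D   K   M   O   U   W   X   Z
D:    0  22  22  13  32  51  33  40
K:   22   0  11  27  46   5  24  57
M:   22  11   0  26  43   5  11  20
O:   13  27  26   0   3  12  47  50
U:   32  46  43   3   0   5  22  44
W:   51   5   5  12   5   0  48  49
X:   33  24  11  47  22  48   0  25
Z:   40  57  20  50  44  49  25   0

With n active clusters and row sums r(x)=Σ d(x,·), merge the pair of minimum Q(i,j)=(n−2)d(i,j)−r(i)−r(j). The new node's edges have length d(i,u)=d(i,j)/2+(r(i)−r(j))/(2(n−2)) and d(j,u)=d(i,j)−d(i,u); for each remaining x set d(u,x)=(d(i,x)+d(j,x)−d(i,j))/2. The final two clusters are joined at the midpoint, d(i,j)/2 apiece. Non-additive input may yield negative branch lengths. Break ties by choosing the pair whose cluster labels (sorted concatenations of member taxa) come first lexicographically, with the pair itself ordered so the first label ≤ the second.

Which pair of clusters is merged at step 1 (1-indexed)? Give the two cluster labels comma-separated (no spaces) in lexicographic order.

step 1: merge (O,U) at d=3, Q=-355; branch lengths O→1/12, U→35/12; new cluster OU
  updated: d(D,OU)=21, d(K,OU)=35, d(M,OU)=33, d(OU,W)=7, d(OU,X)=33, d(OU,Z)=91/2
step 2: merge (OU,W) at d=7, Q=-609/2; branch lengths OU→89/20, W→51/20; new cluster OUW
  updated: d(D,OUW)=65/2, d(K,OUW)=33/2, d(M,OUW)=31/2, d(OUW,X)=37, d(OUW,Z)=175/4
step 3: merge (X,Z) at d=25, Q=-863/4; branch lengths X→177/32, Z→623/32; new cluster XZ
  updated: d(D,XZ)=24, d(K,XZ)=28, d(M,XZ)=3, d(OUW,XZ)=223/8
step 4: merge (M,XZ) at d=3, Q=-1003/8; branch lengths M→-179/48, XZ→323/48; new cluster MXZ
  updated: d(D,MXZ)=43/2, d(K,MXZ)=18, d(MXZ,OUW)=323/16
step 5: merge (D,MXZ) at d=43/2, Q=-1483/16; branch lengths D→949/64, MXZ→427/64; new cluster DMXZ
  updated: d(DMXZ,K)=37/4, d(DMXZ,OUW)=499/32
step 6: merge (DMXZ,K) at d=37/4, Q=-1323/32; branch lengths DMXZ→267/64, K→325/64; new cluster DKMXZ
  updated: d(DKMXZ,OUW)=731/64
step 7: merge (DKMXZ,OUW) at d=731/64; branch lengths DKMXZ→731/128, OUW→731/128; new cluster DKMOUWXZ
final tree: (((D:949/64,(M:-179/48,(X:177/32,Z:623/32):323/48):427/64):267/64,K:325/64):731/128,((O:1/12,U:35/12):89/20,W:51/20):731/128)
total length: 5131/64

O,U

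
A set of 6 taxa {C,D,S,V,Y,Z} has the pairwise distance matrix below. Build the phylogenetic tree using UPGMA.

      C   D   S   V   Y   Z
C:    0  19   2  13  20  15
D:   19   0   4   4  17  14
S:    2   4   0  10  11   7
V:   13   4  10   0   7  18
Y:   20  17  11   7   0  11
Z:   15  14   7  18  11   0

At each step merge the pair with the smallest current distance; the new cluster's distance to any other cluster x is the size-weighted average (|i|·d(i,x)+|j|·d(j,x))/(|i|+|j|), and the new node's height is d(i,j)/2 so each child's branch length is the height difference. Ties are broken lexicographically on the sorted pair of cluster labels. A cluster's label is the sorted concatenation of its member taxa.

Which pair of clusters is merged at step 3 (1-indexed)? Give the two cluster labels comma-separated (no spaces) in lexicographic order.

CS,Z

1. join C+S (d=2) ⇒ CS; edges |C|=1, |S|=1
  updated: d(CS,D)=23/2, d(CS,V)=23/2, d(CS,Y)=31/2, d(CS,Z)=11
2. join D+V (d=4) ⇒ DV; edges |D|=2, |V|=2
  updated: d(CS,DV)=23/2, d(DV,Y)=12, d(DV,Z)=16
3. join CS+Z (d=11) ⇒ CSZ; edges |CS|=9/2, |Z|=11/2
  updated: d(CSZ,DV)=13, d(CSZ,Y)=14
4. join DV+Y (d=12) ⇒ DVY; edges |DV|=4, |Y|=6
  updated: d(CSZ,DVY)=40/3
5. join CSZ+DVY (d=40/3) ⇒ CDSVYZ; edges |CSZ|=7/6, |DVY|=2/3
final tree: (((C:1,S:1):9/2,Z:11/2):7/6,((D:2,V:2):4,Y:6):2/3)
total length: 167/6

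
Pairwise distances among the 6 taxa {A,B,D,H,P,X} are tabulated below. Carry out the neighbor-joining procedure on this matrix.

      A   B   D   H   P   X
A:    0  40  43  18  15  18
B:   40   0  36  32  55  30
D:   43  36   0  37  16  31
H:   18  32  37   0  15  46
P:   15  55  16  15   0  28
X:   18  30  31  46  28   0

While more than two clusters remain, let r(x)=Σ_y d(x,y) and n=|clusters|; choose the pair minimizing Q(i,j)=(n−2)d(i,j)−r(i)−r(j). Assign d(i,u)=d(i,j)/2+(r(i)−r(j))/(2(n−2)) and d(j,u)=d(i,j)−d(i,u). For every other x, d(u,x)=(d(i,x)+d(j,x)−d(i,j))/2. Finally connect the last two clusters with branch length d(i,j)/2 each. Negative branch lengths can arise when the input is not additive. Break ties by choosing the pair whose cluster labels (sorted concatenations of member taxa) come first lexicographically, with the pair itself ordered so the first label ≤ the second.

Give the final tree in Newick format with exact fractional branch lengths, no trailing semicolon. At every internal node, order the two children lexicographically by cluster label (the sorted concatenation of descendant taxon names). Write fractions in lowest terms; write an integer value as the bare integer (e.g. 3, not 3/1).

1. join D+P (d=16, Q=-228) ⇒ DP; edges |D|=49/4, |P|=15/4
  updated: d(A,DP)=21, d(B,DP)=75/2, d(DP,H)=18, d(DP,X)=43/2
2. join B+X (d=30, Q=-165) ⇒ BX; edges |B|=19, |X|=11
  updated: d(A,BX)=14, d(BX,DP)=29/2, d(BX,H)=24
3. join A+BX (d=14, Q=-155/2) ⇒ ABX; edges |A|=57/8, |BX|=55/8
  updated: d(ABX,DP)=43/4, d(ABX,H)=14
4. join ABX+DP (d=43/4, Q=-171/4) ⇒ ABDPX; edges |ABX|=27/8, |DP|=59/8
  updated: d(ABDPX,H)=85/8
5. join ABDPX+H (d=85/8) ⇒ ABDHPX; edges |ABDPX|=85/16, |H|=85/16
final tree: (((A:57/8,(B:19,X:11):55/8):27/8,(D:49/4,P:15/4):59/8):85/16,H:85/16)
total length: 651/8

(((A:57/8,(B:19,X:11):55/8):27/8,(D:49/4,P:15/4):59/8):85/16,H:85/16)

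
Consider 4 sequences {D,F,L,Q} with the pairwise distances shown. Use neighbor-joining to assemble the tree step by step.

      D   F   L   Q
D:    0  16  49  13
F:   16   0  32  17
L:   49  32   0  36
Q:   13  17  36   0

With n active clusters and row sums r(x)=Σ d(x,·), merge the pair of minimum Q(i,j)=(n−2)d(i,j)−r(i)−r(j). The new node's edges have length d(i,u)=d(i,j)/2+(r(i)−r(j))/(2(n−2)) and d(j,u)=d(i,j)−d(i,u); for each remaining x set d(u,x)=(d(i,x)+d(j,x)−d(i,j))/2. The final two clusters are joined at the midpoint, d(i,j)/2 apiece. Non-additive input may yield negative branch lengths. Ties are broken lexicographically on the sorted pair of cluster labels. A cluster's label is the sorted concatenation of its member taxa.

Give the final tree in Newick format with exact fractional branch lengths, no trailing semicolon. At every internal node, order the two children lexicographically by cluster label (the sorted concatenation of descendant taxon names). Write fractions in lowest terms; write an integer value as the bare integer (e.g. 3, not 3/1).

(((D:19/2,Q:7/2):7,F:3):29/2,L:29/2)

iteration 1: select D,Q (d=13, Q=-118); attach at lengths (19/2, 7/2); label the merged cluster DQ
  updated: d(DQ,F)=10, d(DQ,L)=36
iteration 2: select DQ,F (d=10, Q=-78); attach at lengths (7, 3); label the merged cluster DFQ
  updated: d(DFQ,L)=29
iteration 3: select DFQ,L (d=29); attach at lengths (29/2, 29/2); label the merged cluster DFLQ
final tree: (((D:19/2,Q:7/2):7,F:3):29/2,L:29/2)
total length: 52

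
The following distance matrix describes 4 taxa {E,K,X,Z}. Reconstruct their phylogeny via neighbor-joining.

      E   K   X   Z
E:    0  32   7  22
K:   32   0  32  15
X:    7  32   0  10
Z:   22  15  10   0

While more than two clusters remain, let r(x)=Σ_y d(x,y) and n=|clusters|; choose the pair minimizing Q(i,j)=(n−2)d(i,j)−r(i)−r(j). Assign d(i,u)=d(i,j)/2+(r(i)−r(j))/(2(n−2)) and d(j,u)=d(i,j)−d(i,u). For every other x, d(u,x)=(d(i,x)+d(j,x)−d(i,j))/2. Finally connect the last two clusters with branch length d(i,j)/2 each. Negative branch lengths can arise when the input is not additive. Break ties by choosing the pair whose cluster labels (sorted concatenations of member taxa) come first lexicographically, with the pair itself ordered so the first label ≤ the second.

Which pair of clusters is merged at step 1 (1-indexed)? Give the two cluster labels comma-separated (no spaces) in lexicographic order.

E,X

step 1: merge (E,X) at d=7, Q=-96; branch lengths E→13/2, X→1/2; new cluster EX
  updated: d(EX,K)=57/2, d(EX,Z)=25/2
step 2: merge (EX,K) at d=57/2, Q=-56; branch lengths EX→13, K→31/2; new cluster EKX
  updated: d(EKX,Z)=-1/2
step 3: merge (EKX,Z) at d=-1/2; branch lengths EKX→-1/4, Z→-1/4; new cluster EKXZ
final tree: (((E:13/2,X:1/2):13,K:31/2):-1/4,Z:-1/4)
total length: 35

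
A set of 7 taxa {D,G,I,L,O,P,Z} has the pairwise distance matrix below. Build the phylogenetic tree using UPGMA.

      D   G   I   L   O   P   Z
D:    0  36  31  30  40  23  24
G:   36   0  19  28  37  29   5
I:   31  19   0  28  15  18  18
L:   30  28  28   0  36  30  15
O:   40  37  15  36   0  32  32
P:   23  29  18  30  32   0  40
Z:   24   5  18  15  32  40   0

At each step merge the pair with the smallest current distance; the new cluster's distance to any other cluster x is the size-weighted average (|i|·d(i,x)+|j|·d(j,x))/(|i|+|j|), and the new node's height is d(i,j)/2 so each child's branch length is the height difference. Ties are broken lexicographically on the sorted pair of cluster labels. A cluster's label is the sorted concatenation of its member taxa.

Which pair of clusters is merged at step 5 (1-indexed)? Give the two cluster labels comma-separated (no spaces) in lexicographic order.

GLZ,IO

step 1: merge (G,Z) at d=5; branch lengths G→5/2, Z→5/2; new cluster GZ
  updated: d(D,GZ)=30, d(GZ,I)=37/2, d(GZ,L)=43/2, d(GZ,O)=69/2, d(GZ,P)=69/2
step 2: merge (I,O) at d=15; branch lengths I→15/2, O→15/2; new cluster IO
  updated: d(D,IO)=71/2, d(GZ,IO)=53/2, d(IO,L)=32, d(IO,P)=25
step 3: merge (GZ,L) at d=43/2; branch lengths GZ→33/4, L→43/4; new cluster GLZ
  updated: d(D,GLZ)=30, d(GLZ,IO)=85/3, d(GLZ,P)=33
step 4: merge (D,P) at d=23; branch lengths D→23/2, P→23/2; new cluster DP
  updated: d(DP,GLZ)=63/2, d(DP,IO)=121/4
step 5: merge (GLZ,IO) at d=85/3; branch lengths GLZ→41/12, IO→20/3; new cluster GILOZ
  updated: d(DP,GILOZ)=31
step 6: merge (DP,GILOZ) at d=31; branch lengths DP→4, GILOZ→4/3; new cluster DGILOPZ
final tree: ((D:23/2,P:23/2):4,(((G:5/2,Z:5/2):33/4,L:43/4):41/12,(I:15/2,O:15/2):20/3):4/3)
total length: 929/12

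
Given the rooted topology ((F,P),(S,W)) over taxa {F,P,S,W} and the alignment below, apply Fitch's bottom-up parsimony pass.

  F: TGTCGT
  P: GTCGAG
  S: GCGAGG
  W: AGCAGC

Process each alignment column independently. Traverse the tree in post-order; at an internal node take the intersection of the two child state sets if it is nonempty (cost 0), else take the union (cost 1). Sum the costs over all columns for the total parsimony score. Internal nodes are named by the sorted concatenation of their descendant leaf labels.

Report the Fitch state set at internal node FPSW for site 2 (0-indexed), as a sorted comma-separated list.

C

site 0, node FP: F={T} ∪ P={G} → {G,T} (+1)
site 0, node SW: S={G} ∪ W={A} → {A,G} (+1)
site 0, node FPSW: FP={G,T} ∩ SW={A,G} → {G} (+0)
site 1, node FP: F={G} ∪ P={T} → {G,T} (+1)
site 1, node SW: S={C} ∪ W={G} → {C,G} (+1)
site 1, node FPSW: FP={G,T} ∩ SW={C,G} → {G} (+0)
site 2, node FP: F={T} ∪ P={C} → {C,T} (+1)
site 2, node SW: S={G} ∪ W={C} → {C,G} (+1)
site 2, node FPSW: FP={C,T} ∩ SW={C,G} → {C} (+0)
site 3, node FP: F={C} ∪ P={G} → {C,G} (+1)
site 3, node SW: S={A} ∩ W={A} → {A} (+0)
site 3, node FPSW: FP={C,G} ∪ SW={A} → {A,C,G} (+1)
site 4, node FP: F={G} ∪ P={A} → {A,G} (+1)
site 4, node SW: S={G} ∩ W={G} → {G} (+0)
site 4, node FPSW: FP={A,G} ∩ SW={G} → {G} (+0)
site 5, node FP: F={T} ∪ P={G} → {G,T} (+1)
site 5, node SW: S={G} ∪ W={C} → {C,G} (+1)
site 5, node FPSW: FP={G,T} ∩ SW={C,G} → {G} (+0)
per-site changes: [2, 2, 2, 2, 1, 2]; total = 11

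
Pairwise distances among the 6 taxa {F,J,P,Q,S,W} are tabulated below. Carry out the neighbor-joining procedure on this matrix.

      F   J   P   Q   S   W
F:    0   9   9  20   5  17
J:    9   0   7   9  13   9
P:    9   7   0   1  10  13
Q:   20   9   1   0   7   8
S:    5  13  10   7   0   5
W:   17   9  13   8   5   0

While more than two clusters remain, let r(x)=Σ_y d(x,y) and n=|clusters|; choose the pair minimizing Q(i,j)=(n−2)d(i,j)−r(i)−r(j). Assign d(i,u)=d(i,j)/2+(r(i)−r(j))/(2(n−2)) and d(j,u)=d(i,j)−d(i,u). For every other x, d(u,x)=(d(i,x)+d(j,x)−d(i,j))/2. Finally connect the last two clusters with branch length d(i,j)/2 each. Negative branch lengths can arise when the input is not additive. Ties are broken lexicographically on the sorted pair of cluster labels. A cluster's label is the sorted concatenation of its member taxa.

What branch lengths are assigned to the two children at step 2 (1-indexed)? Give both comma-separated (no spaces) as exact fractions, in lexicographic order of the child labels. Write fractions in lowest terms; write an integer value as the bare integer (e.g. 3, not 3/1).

29/6,1/6

step 1: merge (P,Q) at d=1, Q=-81; branch lengths P→-1/8, Q→9/8; new cluster PQ
  updated: d(F,PQ)=14, d(J,PQ)=15/2, d(PQ,S)=8, d(PQ,W)=10
step 2: merge (F,S) at d=5, Q=-61; branch lengths F→29/6, S→1/6; new cluster FS
  updated: d(FS,J)=17/2, d(FS,PQ)=17/2, d(FS,W)=17/2
step 3: merge (FS,W) at d=17/2, Q=-36; branch lengths FS→15/4, W→19/4; new cluster FSW
  updated: d(FSW,J)=9/2, d(FSW,PQ)=5
step 4: merge (FSW,J) at d=9/2, Q=-17; branch lengths FSW→1, J→7/2; new cluster FJSW
  updated: d(FJSW,PQ)=4
step 5: merge (FJSW,PQ) at d=4; branch lengths FJSW→2, PQ→2; new cluster FJPQSW
final tree: ((((F:29/6,S:1/6):15/4,W:19/4):1,J:7/2):2,(P:-1/8,Q:9/8):2)
total length: 23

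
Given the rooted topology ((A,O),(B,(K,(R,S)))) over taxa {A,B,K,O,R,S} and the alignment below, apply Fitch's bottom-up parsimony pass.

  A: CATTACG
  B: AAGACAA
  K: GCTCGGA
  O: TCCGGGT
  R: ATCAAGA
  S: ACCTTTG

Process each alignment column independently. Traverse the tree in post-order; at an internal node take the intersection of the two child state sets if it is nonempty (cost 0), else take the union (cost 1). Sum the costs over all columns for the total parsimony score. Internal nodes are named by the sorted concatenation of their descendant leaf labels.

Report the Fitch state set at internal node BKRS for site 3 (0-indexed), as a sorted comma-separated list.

site 0, node AO: A={C} ∪ O={T} → {C,T} (+1)
site 0, node RS: R={A} ∩ S={A} → {A} (+0)
site 0, node KRS: K={G} ∪ RS={A} → {A,G} (+1)
site 0, node BKRS: B={A} ∩ KRS={A,G} → {A} (+0)
site 0, node ABKORS: AO={C,T} ∪ BKRS={A} → {A,C,T} (+1)
site 1, node AO: A={A} ∪ O={C} → {A,C} (+1)
site 1, node RS: R={T} ∪ S={C} → {C,T} (+1)
site 1, node KRS: K={C} ∩ RS={C,T} → {C} (+0)
site 1, node BKRS: B={A} ∪ KRS={C} → {A,C} (+1)
site 1, node ABKORS: AO={A,C} ∩ BKRS={A,C} → {A,C} (+0)
site 2, node AO: A={T} ∪ O={C} → {C,T} (+1)
site 2, node RS: R={C} ∩ S={C} → {C} (+0)
site 2, node KRS: K={T} ∪ RS={C} → {C,T} (+1)
site 2, node BKRS: B={G} ∪ KRS={C,T} → {C,G,T} (+1)
site 2, node ABKORS: AO={C,T} ∩ BKRS={C,G,T} → {C,T} (+0)
site 3, node AO: A={T} ∪ O={G} → {G,T} (+1)
site 3, node RS: R={A} ∪ S={T} → {A,T} (+1)
site 3, node KRS: K={C} ∪ RS={A,T} → {A,C,T} (+1)
site 3, node BKRS: B={A} ∩ KRS={A,C,T} → {A} (+0)
site 3, node ABKORS: AO={G,T} ∪ BKRS={A} → {A,G,T} (+1)
site 4, node AO: A={A} ∪ O={G} → {A,G} (+1)
site 4, node RS: R={A} ∪ S={T} → {A,T} (+1)
site 4, node KRS: K={G} ∪ RS={A,T} → {A,G,T} (+1)
site 4, node BKRS: B={C} ∪ KRS={A,G,T} → {A,C,G,T} (+1)
site 4, node ABKORS: AO={A,G} ∩ BKRS={A,C,G,T} → {A,G} (+0)
site 5, node AO: A={C} ∪ O={G} → {C,G} (+1)
site 5, node RS: R={G} ∪ S={T} → {G,T} (+1)
site 5, node KRS: K={G} ∩ RS={G,T} → {G} (+0)
site 5, node BKRS: B={A} ∪ KRS={G} → {A,G} (+1)
site 5, node ABKORS: AO={C,G} ∩ BKRS={A,G} → {G} (+0)
site 6, node AO: A={G} ∪ O={T} → {G,T} (+1)
site 6, node RS: R={A} ∪ S={G} → {A,G} (+1)
site 6, node KRS: K={A} ∩ RS={A,G} → {A} (+0)
site 6, node BKRS: B={A} ∩ KRS={A} → {A} (+0)
site 6, node ABKORS: AO={G,T} ∪ BKRS={A} → {A,G,T} (+1)
per-site changes: [3, 3, 3, 4, 4, 3, 3]; total = 23

A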